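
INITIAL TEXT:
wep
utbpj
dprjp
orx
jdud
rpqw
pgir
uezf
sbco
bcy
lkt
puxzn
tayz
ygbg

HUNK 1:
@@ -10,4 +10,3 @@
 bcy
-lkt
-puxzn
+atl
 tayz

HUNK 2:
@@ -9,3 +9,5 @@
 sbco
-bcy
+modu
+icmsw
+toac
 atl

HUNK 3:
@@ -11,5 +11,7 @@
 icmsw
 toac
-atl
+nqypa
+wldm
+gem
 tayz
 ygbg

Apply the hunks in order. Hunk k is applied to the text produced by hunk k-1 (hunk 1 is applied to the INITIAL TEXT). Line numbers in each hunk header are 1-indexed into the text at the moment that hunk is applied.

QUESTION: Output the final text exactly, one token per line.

Hunk 1: at line 10 remove [lkt,puxzn] add [atl] -> 13 lines: wep utbpj dprjp orx jdud rpqw pgir uezf sbco bcy atl tayz ygbg
Hunk 2: at line 9 remove [bcy] add [modu,icmsw,toac] -> 15 lines: wep utbpj dprjp orx jdud rpqw pgir uezf sbco modu icmsw toac atl tayz ygbg
Hunk 3: at line 11 remove [atl] add [nqypa,wldm,gem] -> 17 lines: wep utbpj dprjp orx jdud rpqw pgir uezf sbco modu icmsw toac nqypa wldm gem tayz ygbg

Answer: wep
utbpj
dprjp
orx
jdud
rpqw
pgir
uezf
sbco
modu
icmsw
toac
nqypa
wldm
gem
tayz
ygbg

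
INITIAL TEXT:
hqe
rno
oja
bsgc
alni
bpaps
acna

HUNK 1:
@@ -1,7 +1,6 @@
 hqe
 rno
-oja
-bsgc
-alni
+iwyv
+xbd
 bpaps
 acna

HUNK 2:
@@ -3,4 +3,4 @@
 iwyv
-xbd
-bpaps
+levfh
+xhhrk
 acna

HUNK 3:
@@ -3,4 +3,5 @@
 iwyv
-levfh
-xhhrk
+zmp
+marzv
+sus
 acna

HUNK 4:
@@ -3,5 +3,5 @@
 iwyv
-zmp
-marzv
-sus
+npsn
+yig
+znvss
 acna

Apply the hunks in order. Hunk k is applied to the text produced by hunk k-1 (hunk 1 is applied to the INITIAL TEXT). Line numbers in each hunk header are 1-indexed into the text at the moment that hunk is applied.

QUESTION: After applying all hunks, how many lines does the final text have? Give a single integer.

Hunk 1: at line 1 remove [oja,bsgc,alni] add [iwyv,xbd] -> 6 lines: hqe rno iwyv xbd bpaps acna
Hunk 2: at line 3 remove [xbd,bpaps] add [levfh,xhhrk] -> 6 lines: hqe rno iwyv levfh xhhrk acna
Hunk 3: at line 3 remove [levfh,xhhrk] add [zmp,marzv,sus] -> 7 lines: hqe rno iwyv zmp marzv sus acna
Hunk 4: at line 3 remove [zmp,marzv,sus] add [npsn,yig,znvss] -> 7 lines: hqe rno iwyv npsn yig znvss acna
Final line count: 7

Answer: 7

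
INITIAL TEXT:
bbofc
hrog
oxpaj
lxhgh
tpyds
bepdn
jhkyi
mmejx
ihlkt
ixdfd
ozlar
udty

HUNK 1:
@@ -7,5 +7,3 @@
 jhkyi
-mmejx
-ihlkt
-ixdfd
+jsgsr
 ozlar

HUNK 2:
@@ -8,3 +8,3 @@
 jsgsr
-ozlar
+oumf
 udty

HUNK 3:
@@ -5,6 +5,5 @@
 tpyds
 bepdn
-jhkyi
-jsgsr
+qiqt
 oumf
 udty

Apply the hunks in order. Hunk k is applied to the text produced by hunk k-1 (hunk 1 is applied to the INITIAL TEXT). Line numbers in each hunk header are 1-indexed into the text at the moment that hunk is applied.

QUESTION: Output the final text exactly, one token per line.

Hunk 1: at line 7 remove [mmejx,ihlkt,ixdfd] add [jsgsr] -> 10 lines: bbofc hrog oxpaj lxhgh tpyds bepdn jhkyi jsgsr ozlar udty
Hunk 2: at line 8 remove [ozlar] add [oumf] -> 10 lines: bbofc hrog oxpaj lxhgh tpyds bepdn jhkyi jsgsr oumf udty
Hunk 3: at line 5 remove [jhkyi,jsgsr] add [qiqt] -> 9 lines: bbofc hrog oxpaj lxhgh tpyds bepdn qiqt oumf udty

Answer: bbofc
hrog
oxpaj
lxhgh
tpyds
bepdn
qiqt
oumf
udty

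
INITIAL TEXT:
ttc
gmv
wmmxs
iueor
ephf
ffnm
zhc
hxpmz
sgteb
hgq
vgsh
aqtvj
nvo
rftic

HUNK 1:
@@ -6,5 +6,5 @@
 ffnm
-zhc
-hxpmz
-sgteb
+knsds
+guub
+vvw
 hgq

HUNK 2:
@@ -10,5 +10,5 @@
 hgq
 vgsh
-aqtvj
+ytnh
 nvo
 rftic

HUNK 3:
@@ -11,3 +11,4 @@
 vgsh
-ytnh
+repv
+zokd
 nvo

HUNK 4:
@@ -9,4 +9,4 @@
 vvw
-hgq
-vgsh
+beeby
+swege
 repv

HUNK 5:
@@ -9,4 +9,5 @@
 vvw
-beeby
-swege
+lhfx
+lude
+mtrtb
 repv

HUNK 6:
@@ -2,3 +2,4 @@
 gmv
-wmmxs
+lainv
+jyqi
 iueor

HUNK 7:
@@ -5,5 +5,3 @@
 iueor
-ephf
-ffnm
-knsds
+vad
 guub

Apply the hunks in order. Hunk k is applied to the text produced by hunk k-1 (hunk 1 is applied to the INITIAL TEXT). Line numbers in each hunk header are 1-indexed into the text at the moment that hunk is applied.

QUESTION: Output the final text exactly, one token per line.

Answer: ttc
gmv
lainv
jyqi
iueor
vad
guub
vvw
lhfx
lude
mtrtb
repv
zokd
nvo
rftic

Derivation:
Hunk 1: at line 6 remove [zhc,hxpmz,sgteb] add [knsds,guub,vvw] -> 14 lines: ttc gmv wmmxs iueor ephf ffnm knsds guub vvw hgq vgsh aqtvj nvo rftic
Hunk 2: at line 10 remove [aqtvj] add [ytnh] -> 14 lines: ttc gmv wmmxs iueor ephf ffnm knsds guub vvw hgq vgsh ytnh nvo rftic
Hunk 3: at line 11 remove [ytnh] add [repv,zokd] -> 15 lines: ttc gmv wmmxs iueor ephf ffnm knsds guub vvw hgq vgsh repv zokd nvo rftic
Hunk 4: at line 9 remove [hgq,vgsh] add [beeby,swege] -> 15 lines: ttc gmv wmmxs iueor ephf ffnm knsds guub vvw beeby swege repv zokd nvo rftic
Hunk 5: at line 9 remove [beeby,swege] add [lhfx,lude,mtrtb] -> 16 lines: ttc gmv wmmxs iueor ephf ffnm knsds guub vvw lhfx lude mtrtb repv zokd nvo rftic
Hunk 6: at line 2 remove [wmmxs] add [lainv,jyqi] -> 17 lines: ttc gmv lainv jyqi iueor ephf ffnm knsds guub vvw lhfx lude mtrtb repv zokd nvo rftic
Hunk 7: at line 5 remove [ephf,ffnm,knsds] add [vad] -> 15 lines: ttc gmv lainv jyqi iueor vad guub vvw lhfx lude mtrtb repv zokd nvo rftic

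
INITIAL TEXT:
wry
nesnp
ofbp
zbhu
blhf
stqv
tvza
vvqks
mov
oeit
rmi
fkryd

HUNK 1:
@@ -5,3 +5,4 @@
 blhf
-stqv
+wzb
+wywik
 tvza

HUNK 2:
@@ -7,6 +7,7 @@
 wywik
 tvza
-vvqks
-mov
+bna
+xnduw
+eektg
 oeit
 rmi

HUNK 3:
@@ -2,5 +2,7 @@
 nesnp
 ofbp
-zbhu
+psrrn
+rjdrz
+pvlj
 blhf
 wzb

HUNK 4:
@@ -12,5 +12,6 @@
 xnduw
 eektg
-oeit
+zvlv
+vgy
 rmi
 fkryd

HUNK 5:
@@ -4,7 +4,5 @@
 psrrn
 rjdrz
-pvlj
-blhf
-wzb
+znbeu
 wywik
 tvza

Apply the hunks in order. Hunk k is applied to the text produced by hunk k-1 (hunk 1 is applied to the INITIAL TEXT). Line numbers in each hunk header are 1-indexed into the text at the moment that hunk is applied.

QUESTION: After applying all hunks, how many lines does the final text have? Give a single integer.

Answer: 15

Derivation:
Hunk 1: at line 5 remove [stqv] add [wzb,wywik] -> 13 lines: wry nesnp ofbp zbhu blhf wzb wywik tvza vvqks mov oeit rmi fkryd
Hunk 2: at line 7 remove [vvqks,mov] add [bna,xnduw,eektg] -> 14 lines: wry nesnp ofbp zbhu blhf wzb wywik tvza bna xnduw eektg oeit rmi fkryd
Hunk 3: at line 2 remove [zbhu] add [psrrn,rjdrz,pvlj] -> 16 lines: wry nesnp ofbp psrrn rjdrz pvlj blhf wzb wywik tvza bna xnduw eektg oeit rmi fkryd
Hunk 4: at line 12 remove [oeit] add [zvlv,vgy] -> 17 lines: wry nesnp ofbp psrrn rjdrz pvlj blhf wzb wywik tvza bna xnduw eektg zvlv vgy rmi fkryd
Hunk 5: at line 4 remove [pvlj,blhf,wzb] add [znbeu] -> 15 lines: wry nesnp ofbp psrrn rjdrz znbeu wywik tvza bna xnduw eektg zvlv vgy rmi fkryd
Final line count: 15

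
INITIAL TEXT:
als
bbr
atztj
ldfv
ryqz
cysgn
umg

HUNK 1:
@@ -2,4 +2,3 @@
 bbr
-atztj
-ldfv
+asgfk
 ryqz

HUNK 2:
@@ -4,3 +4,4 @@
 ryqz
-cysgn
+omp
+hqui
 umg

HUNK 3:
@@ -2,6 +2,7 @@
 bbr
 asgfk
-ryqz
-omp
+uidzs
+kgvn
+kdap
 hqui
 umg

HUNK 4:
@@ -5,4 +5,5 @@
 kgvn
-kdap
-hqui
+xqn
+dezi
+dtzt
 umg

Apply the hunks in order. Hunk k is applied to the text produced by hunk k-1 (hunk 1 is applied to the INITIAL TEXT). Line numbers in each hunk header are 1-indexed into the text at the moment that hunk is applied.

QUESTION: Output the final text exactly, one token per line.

Hunk 1: at line 2 remove [atztj,ldfv] add [asgfk] -> 6 lines: als bbr asgfk ryqz cysgn umg
Hunk 2: at line 4 remove [cysgn] add [omp,hqui] -> 7 lines: als bbr asgfk ryqz omp hqui umg
Hunk 3: at line 2 remove [ryqz,omp] add [uidzs,kgvn,kdap] -> 8 lines: als bbr asgfk uidzs kgvn kdap hqui umg
Hunk 4: at line 5 remove [kdap,hqui] add [xqn,dezi,dtzt] -> 9 lines: als bbr asgfk uidzs kgvn xqn dezi dtzt umg

Answer: als
bbr
asgfk
uidzs
kgvn
xqn
dezi
dtzt
umg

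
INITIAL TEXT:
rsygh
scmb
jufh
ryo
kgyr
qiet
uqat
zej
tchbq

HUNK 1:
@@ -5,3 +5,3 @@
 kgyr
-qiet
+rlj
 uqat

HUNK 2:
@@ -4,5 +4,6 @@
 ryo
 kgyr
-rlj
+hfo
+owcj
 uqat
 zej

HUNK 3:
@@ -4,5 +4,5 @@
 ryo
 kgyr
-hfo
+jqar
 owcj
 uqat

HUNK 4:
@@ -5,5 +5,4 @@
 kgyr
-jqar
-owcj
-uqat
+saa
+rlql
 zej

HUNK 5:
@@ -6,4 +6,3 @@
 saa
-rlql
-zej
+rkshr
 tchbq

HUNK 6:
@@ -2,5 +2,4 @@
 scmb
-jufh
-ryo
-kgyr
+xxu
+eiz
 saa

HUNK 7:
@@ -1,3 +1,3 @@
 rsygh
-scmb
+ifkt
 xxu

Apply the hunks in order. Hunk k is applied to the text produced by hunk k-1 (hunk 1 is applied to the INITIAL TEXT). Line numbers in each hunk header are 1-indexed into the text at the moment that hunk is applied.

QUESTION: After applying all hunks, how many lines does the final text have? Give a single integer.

Hunk 1: at line 5 remove [qiet] add [rlj] -> 9 lines: rsygh scmb jufh ryo kgyr rlj uqat zej tchbq
Hunk 2: at line 4 remove [rlj] add [hfo,owcj] -> 10 lines: rsygh scmb jufh ryo kgyr hfo owcj uqat zej tchbq
Hunk 3: at line 4 remove [hfo] add [jqar] -> 10 lines: rsygh scmb jufh ryo kgyr jqar owcj uqat zej tchbq
Hunk 4: at line 5 remove [jqar,owcj,uqat] add [saa,rlql] -> 9 lines: rsygh scmb jufh ryo kgyr saa rlql zej tchbq
Hunk 5: at line 6 remove [rlql,zej] add [rkshr] -> 8 lines: rsygh scmb jufh ryo kgyr saa rkshr tchbq
Hunk 6: at line 2 remove [jufh,ryo,kgyr] add [xxu,eiz] -> 7 lines: rsygh scmb xxu eiz saa rkshr tchbq
Hunk 7: at line 1 remove [scmb] add [ifkt] -> 7 lines: rsygh ifkt xxu eiz saa rkshr tchbq
Final line count: 7

Answer: 7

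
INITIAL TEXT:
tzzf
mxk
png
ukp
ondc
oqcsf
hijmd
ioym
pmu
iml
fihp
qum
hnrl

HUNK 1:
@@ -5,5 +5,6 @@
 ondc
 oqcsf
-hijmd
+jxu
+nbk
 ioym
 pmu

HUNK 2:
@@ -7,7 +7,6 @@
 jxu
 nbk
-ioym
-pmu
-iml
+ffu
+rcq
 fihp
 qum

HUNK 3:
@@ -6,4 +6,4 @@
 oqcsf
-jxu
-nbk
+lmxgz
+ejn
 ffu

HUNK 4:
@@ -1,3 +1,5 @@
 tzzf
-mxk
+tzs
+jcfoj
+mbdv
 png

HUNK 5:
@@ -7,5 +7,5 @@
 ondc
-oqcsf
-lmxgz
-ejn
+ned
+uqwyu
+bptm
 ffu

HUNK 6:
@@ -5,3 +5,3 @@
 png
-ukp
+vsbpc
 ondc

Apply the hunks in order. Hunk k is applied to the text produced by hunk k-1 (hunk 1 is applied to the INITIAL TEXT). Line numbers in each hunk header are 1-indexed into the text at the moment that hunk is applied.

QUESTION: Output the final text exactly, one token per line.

Answer: tzzf
tzs
jcfoj
mbdv
png
vsbpc
ondc
ned
uqwyu
bptm
ffu
rcq
fihp
qum
hnrl

Derivation:
Hunk 1: at line 5 remove [hijmd] add [jxu,nbk] -> 14 lines: tzzf mxk png ukp ondc oqcsf jxu nbk ioym pmu iml fihp qum hnrl
Hunk 2: at line 7 remove [ioym,pmu,iml] add [ffu,rcq] -> 13 lines: tzzf mxk png ukp ondc oqcsf jxu nbk ffu rcq fihp qum hnrl
Hunk 3: at line 6 remove [jxu,nbk] add [lmxgz,ejn] -> 13 lines: tzzf mxk png ukp ondc oqcsf lmxgz ejn ffu rcq fihp qum hnrl
Hunk 4: at line 1 remove [mxk] add [tzs,jcfoj,mbdv] -> 15 lines: tzzf tzs jcfoj mbdv png ukp ondc oqcsf lmxgz ejn ffu rcq fihp qum hnrl
Hunk 5: at line 7 remove [oqcsf,lmxgz,ejn] add [ned,uqwyu,bptm] -> 15 lines: tzzf tzs jcfoj mbdv png ukp ondc ned uqwyu bptm ffu rcq fihp qum hnrl
Hunk 6: at line 5 remove [ukp] add [vsbpc] -> 15 lines: tzzf tzs jcfoj mbdv png vsbpc ondc ned uqwyu bptm ffu rcq fihp qum hnrl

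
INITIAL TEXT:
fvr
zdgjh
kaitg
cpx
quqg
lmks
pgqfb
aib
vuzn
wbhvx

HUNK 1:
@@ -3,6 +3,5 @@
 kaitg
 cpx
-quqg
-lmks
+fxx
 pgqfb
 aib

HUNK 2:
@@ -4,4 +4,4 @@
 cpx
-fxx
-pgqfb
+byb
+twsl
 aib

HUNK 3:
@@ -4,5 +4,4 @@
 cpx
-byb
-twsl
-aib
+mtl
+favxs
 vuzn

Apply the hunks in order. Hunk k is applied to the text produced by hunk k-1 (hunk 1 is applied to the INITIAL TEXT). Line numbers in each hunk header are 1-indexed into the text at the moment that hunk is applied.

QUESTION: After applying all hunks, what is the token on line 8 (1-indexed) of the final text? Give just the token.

Hunk 1: at line 3 remove [quqg,lmks] add [fxx] -> 9 lines: fvr zdgjh kaitg cpx fxx pgqfb aib vuzn wbhvx
Hunk 2: at line 4 remove [fxx,pgqfb] add [byb,twsl] -> 9 lines: fvr zdgjh kaitg cpx byb twsl aib vuzn wbhvx
Hunk 3: at line 4 remove [byb,twsl,aib] add [mtl,favxs] -> 8 lines: fvr zdgjh kaitg cpx mtl favxs vuzn wbhvx
Final line 8: wbhvx

Answer: wbhvx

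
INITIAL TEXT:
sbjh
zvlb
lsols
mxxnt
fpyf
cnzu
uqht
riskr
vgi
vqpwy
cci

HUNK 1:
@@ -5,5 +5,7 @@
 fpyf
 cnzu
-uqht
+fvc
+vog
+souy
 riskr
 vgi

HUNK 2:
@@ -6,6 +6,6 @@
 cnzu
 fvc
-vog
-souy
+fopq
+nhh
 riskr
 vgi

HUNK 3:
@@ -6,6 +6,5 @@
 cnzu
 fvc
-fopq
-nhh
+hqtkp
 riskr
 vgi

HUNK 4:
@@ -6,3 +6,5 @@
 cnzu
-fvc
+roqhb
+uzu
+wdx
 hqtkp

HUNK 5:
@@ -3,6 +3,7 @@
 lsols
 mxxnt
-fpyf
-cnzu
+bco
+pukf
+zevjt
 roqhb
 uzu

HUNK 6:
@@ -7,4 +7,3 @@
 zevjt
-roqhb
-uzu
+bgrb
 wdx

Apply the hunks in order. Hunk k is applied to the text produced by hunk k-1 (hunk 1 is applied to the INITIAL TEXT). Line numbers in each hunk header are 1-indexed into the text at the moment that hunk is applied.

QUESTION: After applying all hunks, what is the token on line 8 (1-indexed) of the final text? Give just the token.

Hunk 1: at line 5 remove [uqht] add [fvc,vog,souy] -> 13 lines: sbjh zvlb lsols mxxnt fpyf cnzu fvc vog souy riskr vgi vqpwy cci
Hunk 2: at line 6 remove [vog,souy] add [fopq,nhh] -> 13 lines: sbjh zvlb lsols mxxnt fpyf cnzu fvc fopq nhh riskr vgi vqpwy cci
Hunk 3: at line 6 remove [fopq,nhh] add [hqtkp] -> 12 lines: sbjh zvlb lsols mxxnt fpyf cnzu fvc hqtkp riskr vgi vqpwy cci
Hunk 4: at line 6 remove [fvc] add [roqhb,uzu,wdx] -> 14 lines: sbjh zvlb lsols mxxnt fpyf cnzu roqhb uzu wdx hqtkp riskr vgi vqpwy cci
Hunk 5: at line 3 remove [fpyf,cnzu] add [bco,pukf,zevjt] -> 15 lines: sbjh zvlb lsols mxxnt bco pukf zevjt roqhb uzu wdx hqtkp riskr vgi vqpwy cci
Hunk 6: at line 7 remove [roqhb,uzu] add [bgrb] -> 14 lines: sbjh zvlb lsols mxxnt bco pukf zevjt bgrb wdx hqtkp riskr vgi vqpwy cci
Final line 8: bgrb

Answer: bgrb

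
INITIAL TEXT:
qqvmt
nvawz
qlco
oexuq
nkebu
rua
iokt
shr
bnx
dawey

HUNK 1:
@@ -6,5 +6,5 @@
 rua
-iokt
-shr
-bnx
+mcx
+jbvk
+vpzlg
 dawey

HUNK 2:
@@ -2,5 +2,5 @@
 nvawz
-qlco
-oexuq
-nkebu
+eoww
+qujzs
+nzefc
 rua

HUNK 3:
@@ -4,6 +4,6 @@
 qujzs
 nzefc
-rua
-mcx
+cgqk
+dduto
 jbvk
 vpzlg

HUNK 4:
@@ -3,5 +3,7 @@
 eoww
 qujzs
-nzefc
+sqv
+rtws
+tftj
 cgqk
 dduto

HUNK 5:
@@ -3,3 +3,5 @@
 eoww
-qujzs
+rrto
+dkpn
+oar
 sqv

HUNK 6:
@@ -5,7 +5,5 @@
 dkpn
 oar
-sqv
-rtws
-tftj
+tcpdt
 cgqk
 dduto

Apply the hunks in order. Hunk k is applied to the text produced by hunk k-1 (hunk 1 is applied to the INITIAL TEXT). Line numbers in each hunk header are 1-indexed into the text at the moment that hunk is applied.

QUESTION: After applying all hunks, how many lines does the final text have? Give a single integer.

Answer: 12

Derivation:
Hunk 1: at line 6 remove [iokt,shr,bnx] add [mcx,jbvk,vpzlg] -> 10 lines: qqvmt nvawz qlco oexuq nkebu rua mcx jbvk vpzlg dawey
Hunk 2: at line 2 remove [qlco,oexuq,nkebu] add [eoww,qujzs,nzefc] -> 10 lines: qqvmt nvawz eoww qujzs nzefc rua mcx jbvk vpzlg dawey
Hunk 3: at line 4 remove [rua,mcx] add [cgqk,dduto] -> 10 lines: qqvmt nvawz eoww qujzs nzefc cgqk dduto jbvk vpzlg dawey
Hunk 4: at line 3 remove [nzefc] add [sqv,rtws,tftj] -> 12 lines: qqvmt nvawz eoww qujzs sqv rtws tftj cgqk dduto jbvk vpzlg dawey
Hunk 5: at line 3 remove [qujzs] add [rrto,dkpn,oar] -> 14 lines: qqvmt nvawz eoww rrto dkpn oar sqv rtws tftj cgqk dduto jbvk vpzlg dawey
Hunk 6: at line 5 remove [sqv,rtws,tftj] add [tcpdt] -> 12 lines: qqvmt nvawz eoww rrto dkpn oar tcpdt cgqk dduto jbvk vpzlg dawey
Final line count: 12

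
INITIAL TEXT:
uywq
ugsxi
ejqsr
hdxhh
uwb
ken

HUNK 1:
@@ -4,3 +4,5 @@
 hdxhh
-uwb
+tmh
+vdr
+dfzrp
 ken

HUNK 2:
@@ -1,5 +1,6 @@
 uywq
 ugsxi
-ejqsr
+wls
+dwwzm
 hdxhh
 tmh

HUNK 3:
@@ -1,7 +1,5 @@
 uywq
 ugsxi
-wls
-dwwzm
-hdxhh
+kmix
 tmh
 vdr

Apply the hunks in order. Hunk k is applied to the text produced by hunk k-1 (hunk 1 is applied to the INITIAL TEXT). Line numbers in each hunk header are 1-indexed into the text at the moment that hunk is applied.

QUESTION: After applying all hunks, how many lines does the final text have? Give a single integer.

Answer: 7

Derivation:
Hunk 1: at line 4 remove [uwb] add [tmh,vdr,dfzrp] -> 8 lines: uywq ugsxi ejqsr hdxhh tmh vdr dfzrp ken
Hunk 2: at line 1 remove [ejqsr] add [wls,dwwzm] -> 9 lines: uywq ugsxi wls dwwzm hdxhh tmh vdr dfzrp ken
Hunk 3: at line 1 remove [wls,dwwzm,hdxhh] add [kmix] -> 7 lines: uywq ugsxi kmix tmh vdr dfzrp ken
Final line count: 7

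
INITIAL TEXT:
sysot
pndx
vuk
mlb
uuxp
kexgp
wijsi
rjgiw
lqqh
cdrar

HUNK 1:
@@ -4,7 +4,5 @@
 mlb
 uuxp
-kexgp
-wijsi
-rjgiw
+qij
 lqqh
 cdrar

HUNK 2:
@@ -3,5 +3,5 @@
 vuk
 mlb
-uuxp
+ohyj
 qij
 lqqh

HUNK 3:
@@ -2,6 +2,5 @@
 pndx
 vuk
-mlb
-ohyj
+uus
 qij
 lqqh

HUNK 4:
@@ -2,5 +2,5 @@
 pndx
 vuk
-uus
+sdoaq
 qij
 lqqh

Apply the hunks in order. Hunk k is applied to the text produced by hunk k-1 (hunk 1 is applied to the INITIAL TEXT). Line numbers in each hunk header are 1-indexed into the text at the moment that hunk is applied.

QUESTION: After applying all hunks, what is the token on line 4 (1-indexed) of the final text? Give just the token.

Answer: sdoaq

Derivation:
Hunk 1: at line 4 remove [kexgp,wijsi,rjgiw] add [qij] -> 8 lines: sysot pndx vuk mlb uuxp qij lqqh cdrar
Hunk 2: at line 3 remove [uuxp] add [ohyj] -> 8 lines: sysot pndx vuk mlb ohyj qij lqqh cdrar
Hunk 3: at line 2 remove [mlb,ohyj] add [uus] -> 7 lines: sysot pndx vuk uus qij lqqh cdrar
Hunk 4: at line 2 remove [uus] add [sdoaq] -> 7 lines: sysot pndx vuk sdoaq qij lqqh cdrar
Final line 4: sdoaq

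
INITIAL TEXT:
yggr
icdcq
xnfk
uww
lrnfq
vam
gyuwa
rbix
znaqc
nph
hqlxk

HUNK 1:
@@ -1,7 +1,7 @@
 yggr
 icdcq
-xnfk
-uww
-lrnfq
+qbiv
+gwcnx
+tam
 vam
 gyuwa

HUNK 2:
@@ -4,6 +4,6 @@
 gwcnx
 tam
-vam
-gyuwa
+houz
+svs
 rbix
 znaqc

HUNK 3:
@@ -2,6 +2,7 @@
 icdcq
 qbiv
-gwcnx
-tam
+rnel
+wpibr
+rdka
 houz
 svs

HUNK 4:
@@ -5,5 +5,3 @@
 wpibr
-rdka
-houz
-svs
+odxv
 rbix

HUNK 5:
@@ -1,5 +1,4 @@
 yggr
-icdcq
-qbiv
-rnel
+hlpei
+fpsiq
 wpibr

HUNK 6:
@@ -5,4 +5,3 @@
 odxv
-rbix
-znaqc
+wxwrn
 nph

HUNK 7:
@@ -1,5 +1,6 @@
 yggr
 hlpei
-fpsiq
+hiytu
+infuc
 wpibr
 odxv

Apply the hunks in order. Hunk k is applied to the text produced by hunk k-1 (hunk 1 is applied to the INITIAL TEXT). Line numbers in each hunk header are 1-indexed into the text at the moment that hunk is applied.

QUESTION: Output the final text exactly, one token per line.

Answer: yggr
hlpei
hiytu
infuc
wpibr
odxv
wxwrn
nph
hqlxk

Derivation:
Hunk 1: at line 1 remove [xnfk,uww,lrnfq] add [qbiv,gwcnx,tam] -> 11 lines: yggr icdcq qbiv gwcnx tam vam gyuwa rbix znaqc nph hqlxk
Hunk 2: at line 4 remove [vam,gyuwa] add [houz,svs] -> 11 lines: yggr icdcq qbiv gwcnx tam houz svs rbix znaqc nph hqlxk
Hunk 3: at line 2 remove [gwcnx,tam] add [rnel,wpibr,rdka] -> 12 lines: yggr icdcq qbiv rnel wpibr rdka houz svs rbix znaqc nph hqlxk
Hunk 4: at line 5 remove [rdka,houz,svs] add [odxv] -> 10 lines: yggr icdcq qbiv rnel wpibr odxv rbix znaqc nph hqlxk
Hunk 5: at line 1 remove [icdcq,qbiv,rnel] add [hlpei,fpsiq] -> 9 lines: yggr hlpei fpsiq wpibr odxv rbix znaqc nph hqlxk
Hunk 6: at line 5 remove [rbix,znaqc] add [wxwrn] -> 8 lines: yggr hlpei fpsiq wpibr odxv wxwrn nph hqlxk
Hunk 7: at line 1 remove [fpsiq] add [hiytu,infuc] -> 9 lines: yggr hlpei hiytu infuc wpibr odxv wxwrn nph hqlxk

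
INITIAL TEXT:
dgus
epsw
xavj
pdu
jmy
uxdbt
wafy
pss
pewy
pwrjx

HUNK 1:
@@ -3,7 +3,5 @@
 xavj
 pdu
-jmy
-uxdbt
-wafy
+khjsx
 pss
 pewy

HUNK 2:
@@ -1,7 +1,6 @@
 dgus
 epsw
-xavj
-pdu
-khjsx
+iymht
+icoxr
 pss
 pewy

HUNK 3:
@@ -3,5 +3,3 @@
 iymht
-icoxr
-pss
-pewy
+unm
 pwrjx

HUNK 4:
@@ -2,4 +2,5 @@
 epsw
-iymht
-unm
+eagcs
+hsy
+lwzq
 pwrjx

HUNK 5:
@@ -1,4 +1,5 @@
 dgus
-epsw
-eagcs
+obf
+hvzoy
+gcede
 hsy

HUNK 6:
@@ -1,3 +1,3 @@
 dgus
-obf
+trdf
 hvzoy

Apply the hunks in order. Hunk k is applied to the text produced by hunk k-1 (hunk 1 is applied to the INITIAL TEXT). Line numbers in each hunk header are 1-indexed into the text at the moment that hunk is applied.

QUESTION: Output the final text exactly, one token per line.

Hunk 1: at line 3 remove [jmy,uxdbt,wafy] add [khjsx] -> 8 lines: dgus epsw xavj pdu khjsx pss pewy pwrjx
Hunk 2: at line 1 remove [xavj,pdu,khjsx] add [iymht,icoxr] -> 7 lines: dgus epsw iymht icoxr pss pewy pwrjx
Hunk 3: at line 3 remove [icoxr,pss,pewy] add [unm] -> 5 lines: dgus epsw iymht unm pwrjx
Hunk 4: at line 2 remove [iymht,unm] add [eagcs,hsy,lwzq] -> 6 lines: dgus epsw eagcs hsy lwzq pwrjx
Hunk 5: at line 1 remove [epsw,eagcs] add [obf,hvzoy,gcede] -> 7 lines: dgus obf hvzoy gcede hsy lwzq pwrjx
Hunk 6: at line 1 remove [obf] add [trdf] -> 7 lines: dgus trdf hvzoy gcede hsy lwzq pwrjx

Answer: dgus
trdf
hvzoy
gcede
hsy
lwzq
pwrjx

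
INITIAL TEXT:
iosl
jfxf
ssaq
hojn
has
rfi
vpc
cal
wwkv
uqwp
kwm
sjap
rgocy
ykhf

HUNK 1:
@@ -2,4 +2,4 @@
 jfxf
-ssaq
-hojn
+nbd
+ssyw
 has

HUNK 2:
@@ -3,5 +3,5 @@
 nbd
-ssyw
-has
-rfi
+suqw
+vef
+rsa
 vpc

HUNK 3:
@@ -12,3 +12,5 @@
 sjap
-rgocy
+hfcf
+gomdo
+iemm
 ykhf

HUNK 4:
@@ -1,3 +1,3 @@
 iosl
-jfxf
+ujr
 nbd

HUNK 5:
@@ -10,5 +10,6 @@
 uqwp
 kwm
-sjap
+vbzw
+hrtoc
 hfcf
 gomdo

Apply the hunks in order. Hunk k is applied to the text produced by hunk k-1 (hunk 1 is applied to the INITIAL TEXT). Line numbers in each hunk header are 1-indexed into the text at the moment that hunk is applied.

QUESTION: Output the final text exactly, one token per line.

Answer: iosl
ujr
nbd
suqw
vef
rsa
vpc
cal
wwkv
uqwp
kwm
vbzw
hrtoc
hfcf
gomdo
iemm
ykhf

Derivation:
Hunk 1: at line 2 remove [ssaq,hojn] add [nbd,ssyw] -> 14 lines: iosl jfxf nbd ssyw has rfi vpc cal wwkv uqwp kwm sjap rgocy ykhf
Hunk 2: at line 3 remove [ssyw,has,rfi] add [suqw,vef,rsa] -> 14 lines: iosl jfxf nbd suqw vef rsa vpc cal wwkv uqwp kwm sjap rgocy ykhf
Hunk 3: at line 12 remove [rgocy] add [hfcf,gomdo,iemm] -> 16 lines: iosl jfxf nbd suqw vef rsa vpc cal wwkv uqwp kwm sjap hfcf gomdo iemm ykhf
Hunk 4: at line 1 remove [jfxf] add [ujr] -> 16 lines: iosl ujr nbd suqw vef rsa vpc cal wwkv uqwp kwm sjap hfcf gomdo iemm ykhf
Hunk 5: at line 10 remove [sjap] add [vbzw,hrtoc] -> 17 lines: iosl ujr nbd suqw vef rsa vpc cal wwkv uqwp kwm vbzw hrtoc hfcf gomdo iemm ykhf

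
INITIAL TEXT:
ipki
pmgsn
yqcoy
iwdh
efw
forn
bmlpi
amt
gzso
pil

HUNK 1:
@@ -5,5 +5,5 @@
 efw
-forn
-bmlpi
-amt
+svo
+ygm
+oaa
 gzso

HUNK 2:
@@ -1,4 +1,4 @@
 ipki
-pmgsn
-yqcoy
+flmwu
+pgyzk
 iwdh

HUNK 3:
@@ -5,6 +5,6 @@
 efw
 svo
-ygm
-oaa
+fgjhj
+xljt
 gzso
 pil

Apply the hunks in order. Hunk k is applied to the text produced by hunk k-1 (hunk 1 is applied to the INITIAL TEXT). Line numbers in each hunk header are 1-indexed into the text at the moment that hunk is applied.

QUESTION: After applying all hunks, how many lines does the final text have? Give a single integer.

Hunk 1: at line 5 remove [forn,bmlpi,amt] add [svo,ygm,oaa] -> 10 lines: ipki pmgsn yqcoy iwdh efw svo ygm oaa gzso pil
Hunk 2: at line 1 remove [pmgsn,yqcoy] add [flmwu,pgyzk] -> 10 lines: ipki flmwu pgyzk iwdh efw svo ygm oaa gzso pil
Hunk 3: at line 5 remove [ygm,oaa] add [fgjhj,xljt] -> 10 lines: ipki flmwu pgyzk iwdh efw svo fgjhj xljt gzso pil
Final line count: 10

Answer: 10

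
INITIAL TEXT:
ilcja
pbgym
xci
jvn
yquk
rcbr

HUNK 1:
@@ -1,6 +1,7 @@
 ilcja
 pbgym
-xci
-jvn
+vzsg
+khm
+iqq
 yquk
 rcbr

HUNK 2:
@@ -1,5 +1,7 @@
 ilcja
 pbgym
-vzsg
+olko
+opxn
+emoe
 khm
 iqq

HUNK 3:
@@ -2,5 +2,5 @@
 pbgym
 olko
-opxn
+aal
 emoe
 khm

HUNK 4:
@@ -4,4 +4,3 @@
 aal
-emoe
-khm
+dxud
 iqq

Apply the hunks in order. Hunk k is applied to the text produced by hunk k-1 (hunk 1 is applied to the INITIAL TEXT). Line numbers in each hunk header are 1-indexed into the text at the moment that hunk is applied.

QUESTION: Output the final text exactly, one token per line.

Hunk 1: at line 1 remove [xci,jvn] add [vzsg,khm,iqq] -> 7 lines: ilcja pbgym vzsg khm iqq yquk rcbr
Hunk 2: at line 1 remove [vzsg] add [olko,opxn,emoe] -> 9 lines: ilcja pbgym olko opxn emoe khm iqq yquk rcbr
Hunk 3: at line 2 remove [opxn] add [aal] -> 9 lines: ilcja pbgym olko aal emoe khm iqq yquk rcbr
Hunk 4: at line 4 remove [emoe,khm] add [dxud] -> 8 lines: ilcja pbgym olko aal dxud iqq yquk rcbr

Answer: ilcja
pbgym
olko
aal
dxud
iqq
yquk
rcbr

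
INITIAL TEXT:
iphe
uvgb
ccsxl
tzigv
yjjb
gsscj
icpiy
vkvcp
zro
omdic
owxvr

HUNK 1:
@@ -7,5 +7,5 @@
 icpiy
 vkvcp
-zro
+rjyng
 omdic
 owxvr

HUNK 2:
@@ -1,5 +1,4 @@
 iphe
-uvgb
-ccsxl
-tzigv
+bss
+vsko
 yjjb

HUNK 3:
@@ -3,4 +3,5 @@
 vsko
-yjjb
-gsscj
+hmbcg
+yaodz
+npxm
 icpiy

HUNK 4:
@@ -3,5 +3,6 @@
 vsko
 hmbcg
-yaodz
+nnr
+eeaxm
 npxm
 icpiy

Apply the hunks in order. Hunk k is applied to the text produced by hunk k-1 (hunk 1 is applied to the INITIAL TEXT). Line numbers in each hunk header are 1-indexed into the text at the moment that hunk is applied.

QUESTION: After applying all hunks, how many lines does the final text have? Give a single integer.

Answer: 12

Derivation:
Hunk 1: at line 7 remove [zro] add [rjyng] -> 11 lines: iphe uvgb ccsxl tzigv yjjb gsscj icpiy vkvcp rjyng omdic owxvr
Hunk 2: at line 1 remove [uvgb,ccsxl,tzigv] add [bss,vsko] -> 10 lines: iphe bss vsko yjjb gsscj icpiy vkvcp rjyng omdic owxvr
Hunk 3: at line 3 remove [yjjb,gsscj] add [hmbcg,yaodz,npxm] -> 11 lines: iphe bss vsko hmbcg yaodz npxm icpiy vkvcp rjyng omdic owxvr
Hunk 4: at line 3 remove [yaodz] add [nnr,eeaxm] -> 12 lines: iphe bss vsko hmbcg nnr eeaxm npxm icpiy vkvcp rjyng omdic owxvr
Final line count: 12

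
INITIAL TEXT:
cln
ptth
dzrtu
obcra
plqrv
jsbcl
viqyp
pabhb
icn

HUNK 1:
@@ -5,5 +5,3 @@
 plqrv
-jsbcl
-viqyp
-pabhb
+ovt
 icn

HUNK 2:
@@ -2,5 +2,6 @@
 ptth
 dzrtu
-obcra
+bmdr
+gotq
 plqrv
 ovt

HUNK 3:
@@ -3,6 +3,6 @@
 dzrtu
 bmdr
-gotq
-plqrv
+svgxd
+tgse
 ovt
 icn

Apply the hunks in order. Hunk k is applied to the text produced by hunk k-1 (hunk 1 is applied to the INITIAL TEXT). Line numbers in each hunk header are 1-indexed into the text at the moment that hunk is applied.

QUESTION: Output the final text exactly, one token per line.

Answer: cln
ptth
dzrtu
bmdr
svgxd
tgse
ovt
icn

Derivation:
Hunk 1: at line 5 remove [jsbcl,viqyp,pabhb] add [ovt] -> 7 lines: cln ptth dzrtu obcra plqrv ovt icn
Hunk 2: at line 2 remove [obcra] add [bmdr,gotq] -> 8 lines: cln ptth dzrtu bmdr gotq plqrv ovt icn
Hunk 3: at line 3 remove [gotq,plqrv] add [svgxd,tgse] -> 8 lines: cln ptth dzrtu bmdr svgxd tgse ovt icn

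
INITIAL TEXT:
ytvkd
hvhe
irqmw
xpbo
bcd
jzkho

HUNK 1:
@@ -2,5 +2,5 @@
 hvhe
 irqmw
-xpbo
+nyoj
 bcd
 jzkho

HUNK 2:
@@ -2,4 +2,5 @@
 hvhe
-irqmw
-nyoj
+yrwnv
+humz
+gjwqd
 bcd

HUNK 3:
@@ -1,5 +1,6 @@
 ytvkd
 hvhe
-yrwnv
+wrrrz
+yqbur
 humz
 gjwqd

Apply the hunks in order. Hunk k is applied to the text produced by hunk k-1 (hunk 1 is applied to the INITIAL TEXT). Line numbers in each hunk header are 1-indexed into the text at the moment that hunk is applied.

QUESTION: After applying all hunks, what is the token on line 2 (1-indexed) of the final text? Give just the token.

Answer: hvhe

Derivation:
Hunk 1: at line 2 remove [xpbo] add [nyoj] -> 6 lines: ytvkd hvhe irqmw nyoj bcd jzkho
Hunk 2: at line 2 remove [irqmw,nyoj] add [yrwnv,humz,gjwqd] -> 7 lines: ytvkd hvhe yrwnv humz gjwqd bcd jzkho
Hunk 3: at line 1 remove [yrwnv] add [wrrrz,yqbur] -> 8 lines: ytvkd hvhe wrrrz yqbur humz gjwqd bcd jzkho
Final line 2: hvhe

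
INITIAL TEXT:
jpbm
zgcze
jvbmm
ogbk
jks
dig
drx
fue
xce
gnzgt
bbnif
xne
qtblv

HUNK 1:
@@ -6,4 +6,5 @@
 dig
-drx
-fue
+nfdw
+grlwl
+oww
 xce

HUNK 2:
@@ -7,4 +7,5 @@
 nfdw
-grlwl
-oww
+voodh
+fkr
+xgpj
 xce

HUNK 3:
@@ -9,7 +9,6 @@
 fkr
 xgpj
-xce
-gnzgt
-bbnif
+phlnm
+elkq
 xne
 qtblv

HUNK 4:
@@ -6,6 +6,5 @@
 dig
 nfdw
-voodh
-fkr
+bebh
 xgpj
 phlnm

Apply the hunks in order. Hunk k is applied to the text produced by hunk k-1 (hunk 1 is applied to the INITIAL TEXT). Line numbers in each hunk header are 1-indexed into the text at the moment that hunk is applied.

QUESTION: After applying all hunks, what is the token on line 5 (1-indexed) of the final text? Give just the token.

Hunk 1: at line 6 remove [drx,fue] add [nfdw,grlwl,oww] -> 14 lines: jpbm zgcze jvbmm ogbk jks dig nfdw grlwl oww xce gnzgt bbnif xne qtblv
Hunk 2: at line 7 remove [grlwl,oww] add [voodh,fkr,xgpj] -> 15 lines: jpbm zgcze jvbmm ogbk jks dig nfdw voodh fkr xgpj xce gnzgt bbnif xne qtblv
Hunk 3: at line 9 remove [xce,gnzgt,bbnif] add [phlnm,elkq] -> 14 lines: jpbm zgcze jvbmm ogbk jks dig nfdw voodh fkr xgpj phlnm elkq xne qtblv
Hunk 4: at line 6 remove [voodh,fkr] add [bebh] -> 13 lines: jpbm zgcze jvbmm ogbk jks dig nfdw bebh xgpj phlnm elkq xne qtblv
Final line 5: jks

Answer: jks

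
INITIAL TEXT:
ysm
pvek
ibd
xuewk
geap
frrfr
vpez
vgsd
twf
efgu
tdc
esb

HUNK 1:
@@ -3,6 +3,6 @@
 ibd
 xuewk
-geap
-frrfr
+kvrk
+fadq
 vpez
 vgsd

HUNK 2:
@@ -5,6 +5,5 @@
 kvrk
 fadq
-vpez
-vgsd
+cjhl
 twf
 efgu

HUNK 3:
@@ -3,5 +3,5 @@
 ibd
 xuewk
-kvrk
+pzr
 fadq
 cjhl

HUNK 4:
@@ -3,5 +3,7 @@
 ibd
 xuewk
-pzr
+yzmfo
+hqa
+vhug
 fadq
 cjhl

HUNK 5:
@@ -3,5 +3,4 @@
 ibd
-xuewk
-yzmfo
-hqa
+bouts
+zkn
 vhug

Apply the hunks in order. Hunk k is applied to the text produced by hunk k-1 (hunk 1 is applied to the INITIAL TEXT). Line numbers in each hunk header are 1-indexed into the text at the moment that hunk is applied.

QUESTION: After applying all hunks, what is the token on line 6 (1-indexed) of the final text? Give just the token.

Answer: vhug

Derivation:
Hunk 1: at line 3 remove [geap,frrfr] add [kvrk,fadq] -> 12 lines: ysm pvek ibd xuewk kvrk fadq vpez vgsd twf efgu tdc esb
Hunk 2: at line 5 remove [vpez,vgsd] add [cjhl] -> 11 lines: ysm pvek ibd xuewk kvrk fadq cjhl twf efgu tdc esb
Hunk 3: at line 3 remove [kvrk] add [pzr] -> 11 lines: ysm pvek ibd xuewk pzr fadq cjhl twf efgu tdc esb
Hunk 4: at line 3 remove [pzr] add [yzmfo,hqa,vhug] -> 13 lines: ysm pvek ibd xuewk yzmfo hqa vhug fadq cjhl twf efgu tdc esb
Hunk 5: at line 3 remove [xuewk,yzmfo,hqa] add [bouts,zkn] -> 12 lines: ysm pvek ibd bouts zkn vhug fadq cjhl twf efgu tdc esb
Final line 6: vhug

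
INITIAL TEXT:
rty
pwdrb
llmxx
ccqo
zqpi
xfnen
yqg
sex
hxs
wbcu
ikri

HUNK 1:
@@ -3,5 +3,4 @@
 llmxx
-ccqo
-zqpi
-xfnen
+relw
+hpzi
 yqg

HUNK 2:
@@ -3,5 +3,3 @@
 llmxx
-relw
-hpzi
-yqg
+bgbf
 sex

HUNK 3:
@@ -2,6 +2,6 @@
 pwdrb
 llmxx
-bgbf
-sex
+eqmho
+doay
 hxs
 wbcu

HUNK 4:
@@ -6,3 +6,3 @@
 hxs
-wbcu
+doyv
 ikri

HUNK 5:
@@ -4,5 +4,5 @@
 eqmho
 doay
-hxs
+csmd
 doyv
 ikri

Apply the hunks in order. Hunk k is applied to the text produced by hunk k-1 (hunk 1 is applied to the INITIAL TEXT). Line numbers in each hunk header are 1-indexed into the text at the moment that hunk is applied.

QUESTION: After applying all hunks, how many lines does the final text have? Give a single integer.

Answer: 8

Derivation:
Hunk 1: at line 3 remove [ccqo,zqpi,xfnen] add [relw,hpzi] -> 10 lines: rty pwdrb llmxx relw hpzi yqg sex hxs wbcu ikri
Hunk 2: at line 3 remove [relw,hpzi,yqg] add [bgbf] -> 8 lines: rty pwdrb llmxx bgbf sex hxs wbcu ikri
Hunk 3: at line 2 remove [bgbf,sex] add [eqmho,doay] -> 8 lines: rty pwdrb llmxx eqmho doay hxs wbcu ikri
Hunk 4: at line 6 remove [wbcu] add [doyv] -> 8 lines: rty pwdrb llmxx eqmho doay hxs doyv ikri
Hunk 5: at line 4 remove [hxs] add [csmd] -> 8 lines: rty pwdrb llmxx eqmho doay csmd doyv ikri
Final line count: 8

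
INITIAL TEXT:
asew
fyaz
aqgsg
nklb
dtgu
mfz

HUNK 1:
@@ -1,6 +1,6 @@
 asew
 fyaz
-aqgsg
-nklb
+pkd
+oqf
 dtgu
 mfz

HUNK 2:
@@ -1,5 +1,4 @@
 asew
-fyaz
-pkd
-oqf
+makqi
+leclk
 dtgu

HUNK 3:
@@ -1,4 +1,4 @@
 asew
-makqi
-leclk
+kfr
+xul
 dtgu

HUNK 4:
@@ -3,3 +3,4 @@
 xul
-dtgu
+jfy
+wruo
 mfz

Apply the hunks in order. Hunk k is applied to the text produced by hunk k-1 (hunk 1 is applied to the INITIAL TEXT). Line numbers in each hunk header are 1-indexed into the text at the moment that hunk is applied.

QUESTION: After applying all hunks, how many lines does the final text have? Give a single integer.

Hunk 1: at line 1 remove [aqgsg,nklb] add [pkd,oqf] -> 6 lines: asew fyaz pkd oqf dtgu mfz
Hunk 2: at line 1 remove [fyaz,pkd,oqf] add [makqi,leclk] -> 5 lines: asew makqi leclk dtgu mfz
Hunk 3: at line 1 remove [makqi,leclk] add [kfr,xul] -> 5 lines: asew kfr xul dtgu mfz
Hunk 4: at line 3 remove [dtgu] add [jfy,wruo] -> 6 lines: asew kfr xul jfy wruo mfz
Final line count: 6

Answer: 6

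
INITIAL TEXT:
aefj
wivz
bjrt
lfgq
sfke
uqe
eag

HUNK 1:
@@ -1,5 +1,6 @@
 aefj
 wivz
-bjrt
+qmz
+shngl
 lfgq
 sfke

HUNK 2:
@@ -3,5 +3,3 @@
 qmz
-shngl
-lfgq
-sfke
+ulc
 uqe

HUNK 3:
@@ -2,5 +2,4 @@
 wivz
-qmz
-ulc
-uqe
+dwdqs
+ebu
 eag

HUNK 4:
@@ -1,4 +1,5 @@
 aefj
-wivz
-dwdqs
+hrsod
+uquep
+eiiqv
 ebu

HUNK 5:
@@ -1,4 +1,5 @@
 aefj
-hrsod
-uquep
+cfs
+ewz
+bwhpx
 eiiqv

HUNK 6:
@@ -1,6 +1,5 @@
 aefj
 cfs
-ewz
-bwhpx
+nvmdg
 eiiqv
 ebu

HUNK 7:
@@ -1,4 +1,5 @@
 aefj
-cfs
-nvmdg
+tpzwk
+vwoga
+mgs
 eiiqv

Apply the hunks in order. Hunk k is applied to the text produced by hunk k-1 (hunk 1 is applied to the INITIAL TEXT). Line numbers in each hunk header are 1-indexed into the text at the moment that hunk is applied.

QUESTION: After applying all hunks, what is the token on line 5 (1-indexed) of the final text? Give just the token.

Hunk 1: at line 1 remove [bjrt] add [qmz,shngl] -> 8 lines: aefj wivz qmz shngl lfgq sfke uqe eag
Hunk 2: at line 3 remove [shngl,lfgq,sfke] add [ulc] -> 6 lines: aefj wivz qmz ulc uqe eag
Hunk 3: at line 2 remove [qmz,ulc,uqe] add [dwdqs,ebu] -> 5 lines: aefj wivz dwdqs ebu eag
Hunk 4: at line 1 remove [wivz,dwdqs] add [hrsod,uquep,eiiqv] -> 6 lines: aefj hrsod uquep eiiqv ebu eag
Hunk 5: at line 1 remove [hrsod,uquep] add [cfs,ewz,bwhpx] -> 7 lines: aefj cfs ewz bwhpx eiiqv ebu eag
Hunk 6: at line 1 remove [ewz,bwhpx] add [nvmdg] -> 6 lines: aefj cfs nvmdg eiiqv ebu eag
Hunk 7: at line 1 remove [cfs,nvmdg] add [tpzwk,vwoga,mgs] -> 7 lines: aefj tpzwk vwoga mgs eiiqv ebu eag
Final line 5: eiiqv

Answer: eiiqv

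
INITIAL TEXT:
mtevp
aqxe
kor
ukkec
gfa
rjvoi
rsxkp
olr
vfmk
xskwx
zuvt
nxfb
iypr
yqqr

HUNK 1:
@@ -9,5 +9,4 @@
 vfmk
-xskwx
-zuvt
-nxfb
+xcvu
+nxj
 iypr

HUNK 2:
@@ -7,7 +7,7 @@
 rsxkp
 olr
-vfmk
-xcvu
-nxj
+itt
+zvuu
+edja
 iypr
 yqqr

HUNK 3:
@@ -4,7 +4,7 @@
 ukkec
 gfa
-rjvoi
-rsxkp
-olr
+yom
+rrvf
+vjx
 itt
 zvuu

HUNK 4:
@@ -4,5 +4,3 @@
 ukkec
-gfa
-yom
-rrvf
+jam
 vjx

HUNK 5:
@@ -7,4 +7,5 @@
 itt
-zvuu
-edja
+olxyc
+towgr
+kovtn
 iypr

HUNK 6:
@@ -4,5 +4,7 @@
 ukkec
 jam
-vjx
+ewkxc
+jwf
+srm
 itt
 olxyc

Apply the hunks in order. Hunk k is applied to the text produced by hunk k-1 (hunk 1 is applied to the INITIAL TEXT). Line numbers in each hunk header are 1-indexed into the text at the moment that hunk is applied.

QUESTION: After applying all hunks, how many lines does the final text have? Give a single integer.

Hunk 1: at line 9 remove [xskwx,zuvt,nxfb] add [xcvu,nxj] -> 13 lines: mtevp aqxe kor ukkec gfa rjvoi rsxkp olr vfmk xcvu nxj iypr yqqr
Hunk 2: at line 7 remove [vfmk,xcvu,nxj] add [itt,zvuu,edja] -> 13 lines: mtevp aqxe kor ukkec gfa rjvoi rsxkp olr itt zvuu edja iypr yqqr
Hunk 3: at line 4 remove [rjvoi,rsxkp,olr] add [yom,rrvf,vjx] -> 13 lines: mtevp aqxe kor ukkec gfa yom rrvf vjx itt zvuu edja iypr yqqr
Hunk 4: at line 4 remove [gfa,yom,rrvf] add [jam] -> 11 lines: mtevp aqxe kor ukkec jam vjx itt zvuu edja iypr yqqr
Hunk 5: at line 7 remove [zvuu,edja] add [olxyc,towgr,kovtn] -> 12 lines: mtevp aqxe kor ukkec jam vjx itt olxyc towgr kovtn iypr yqqr
Hunk 6: at line 4 remove [vjx] add [ewkxc,jwf,srm] -> 14 lines: mtevp aqxe kor ukkec jam ewkxc jwf srm itt olxyc towgr kovtn iypr yqqr
Final line count: 14

Answer: 14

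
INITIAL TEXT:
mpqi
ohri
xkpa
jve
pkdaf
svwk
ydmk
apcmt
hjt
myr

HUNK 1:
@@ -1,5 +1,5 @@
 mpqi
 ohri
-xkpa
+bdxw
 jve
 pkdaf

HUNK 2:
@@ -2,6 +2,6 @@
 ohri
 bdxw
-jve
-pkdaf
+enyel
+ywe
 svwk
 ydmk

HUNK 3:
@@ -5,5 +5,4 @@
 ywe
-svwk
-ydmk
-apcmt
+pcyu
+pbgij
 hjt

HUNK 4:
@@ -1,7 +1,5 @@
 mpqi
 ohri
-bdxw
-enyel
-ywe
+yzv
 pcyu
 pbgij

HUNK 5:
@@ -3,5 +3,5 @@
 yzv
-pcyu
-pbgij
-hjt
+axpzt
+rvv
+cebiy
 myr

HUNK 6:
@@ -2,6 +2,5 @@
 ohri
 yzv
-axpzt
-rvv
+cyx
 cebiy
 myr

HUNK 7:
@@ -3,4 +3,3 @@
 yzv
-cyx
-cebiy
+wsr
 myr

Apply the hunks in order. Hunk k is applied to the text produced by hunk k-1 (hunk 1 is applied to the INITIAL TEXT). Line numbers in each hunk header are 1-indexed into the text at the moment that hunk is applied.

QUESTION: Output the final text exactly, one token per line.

Hunk 1: at line 1 remove [xkpa] add [bdxw] -> 10 lines: mpqi ohri bdxw jve pkdaf svwk ydmk apcmt hjt myr
Hunk 2: at line 2 remove [jve,pkdaf] add [enyel,ywe] -> 10 lines: mpqi ohri bdxw enyel ywe svwk ydmk apcmt hjt myr
Hunk 3: at line 5 remove [svwk,ydmk,apcmt] add [pcyu,pbgij] -> 9 lines: mpqi ohri bdxw enyel ywe pcyu pbgij hjt myr
Hunk 4: at line 1 remove [bdxw,enyel,ywe] add [yzv] -> 7 lines: mpqi ohri yzv pcyu pbgij hjt myr
Hunk 5: at line 3 remove [pcyu,pbgij,hjt] add [axpzt,rvv,cebiy] -> 7 lines: mpqi ohri yzv axpzt rvv cebiy myr
Hunk 6: at line 2 remove [axpzt,rvv] add [cyx] -> 6 lines: mpqi ohri yzv cyx cebiy myr
Hunk 7: at line 3 remove [cyx,cebiy] add [wsr] -> 5 lines: mpqi ohri yzv wsr myr

Answer: mpqi
ohri
yzv
wsr
myr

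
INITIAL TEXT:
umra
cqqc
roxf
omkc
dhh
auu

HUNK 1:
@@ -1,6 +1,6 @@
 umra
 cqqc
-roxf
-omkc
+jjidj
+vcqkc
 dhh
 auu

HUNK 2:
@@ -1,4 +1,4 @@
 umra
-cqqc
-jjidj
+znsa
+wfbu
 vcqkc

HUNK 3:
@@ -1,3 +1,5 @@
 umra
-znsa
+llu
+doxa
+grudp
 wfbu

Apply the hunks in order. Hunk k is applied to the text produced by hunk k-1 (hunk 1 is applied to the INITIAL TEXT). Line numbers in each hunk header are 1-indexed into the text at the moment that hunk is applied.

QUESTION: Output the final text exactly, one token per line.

Hunk 1: at line 1 remove [roxf,omkc] add [jjidj,vcqkc] -> 6 lines: umra cqqc jjidj vcqkc dhh auu
Hunk 2: at line 1 remove [cqqc,jjidj] add [znsa,wfbu] -> 6 lines: umra znsa wfbu vcqkc dhh auu
Hunk 3: at line 1 remove [znsa] add [llu,doxa,grudp] -> 8 lines: umra llu doxa grudp wfbu vcqkc dhh auu

Answer: umra
llu
doxa
grudp
wfbu
vcqkc
dhh
auu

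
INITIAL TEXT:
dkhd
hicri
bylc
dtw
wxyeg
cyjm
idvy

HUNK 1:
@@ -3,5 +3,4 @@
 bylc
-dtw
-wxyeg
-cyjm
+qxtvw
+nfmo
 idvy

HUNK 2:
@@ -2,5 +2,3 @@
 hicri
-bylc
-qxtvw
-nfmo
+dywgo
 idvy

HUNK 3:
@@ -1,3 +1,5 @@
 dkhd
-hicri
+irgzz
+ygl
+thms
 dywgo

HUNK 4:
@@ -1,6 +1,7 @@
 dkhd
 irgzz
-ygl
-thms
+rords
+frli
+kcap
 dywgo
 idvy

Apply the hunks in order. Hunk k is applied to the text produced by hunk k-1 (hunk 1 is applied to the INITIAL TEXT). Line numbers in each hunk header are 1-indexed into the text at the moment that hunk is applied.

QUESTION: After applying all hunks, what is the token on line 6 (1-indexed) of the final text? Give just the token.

Answer: dywgo

Derivation:
Hunk 1: at line 3 remove [dtw,wxyeg,cyjm] add [qxtvw,nfmo] -> 6 lines: dkhd hicri bylc qxtvw nfmo idvy
Hunk 2: at line 2 remove [bylc,qxtvw,nfmo] add [dywgo] -> 4 lines: dkhd hicri dywgo idvy
Hunk 3: at line 1 remove [hicri] add [irgzz,ygl,thms] -> 6 lines: dkhd irgzz ygl thms dywgo idvy
Hunk 4: at line 1 remove [ygl,thms] add [rords,frli,kcap] -> 7 lines: dkhd irgzz rords frli kcap dywgo idvy
Final line 6: dywgo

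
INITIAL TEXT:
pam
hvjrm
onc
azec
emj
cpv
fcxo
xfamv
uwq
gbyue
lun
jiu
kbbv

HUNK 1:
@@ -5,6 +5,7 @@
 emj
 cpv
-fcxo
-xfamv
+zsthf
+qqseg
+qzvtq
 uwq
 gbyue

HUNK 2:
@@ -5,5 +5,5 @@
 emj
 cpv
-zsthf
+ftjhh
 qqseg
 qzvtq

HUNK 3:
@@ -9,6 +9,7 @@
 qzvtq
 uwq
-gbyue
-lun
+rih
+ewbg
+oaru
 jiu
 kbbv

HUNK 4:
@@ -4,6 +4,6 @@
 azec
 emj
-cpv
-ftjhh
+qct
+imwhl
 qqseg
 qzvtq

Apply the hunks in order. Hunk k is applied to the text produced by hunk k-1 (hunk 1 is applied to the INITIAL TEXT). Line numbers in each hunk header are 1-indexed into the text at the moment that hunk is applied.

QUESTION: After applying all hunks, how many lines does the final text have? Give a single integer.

Hunk 1: at line 5 remove [fcxo,xfamv] add [zsthf,qqseg,qzvtq] -> 14 lines: pam hvjrm onc azec emj cpv zsthf qqseg qzvtq uwq gbyue lun jiu kbbv
Hunk 2: at line 5 remove [zsthf] add [ftjhh] -> 14 lines: pam hvjrm onc azec emj cpv ftjhh qqseg qzvtq uwq gbyue lun jiu kbbv
Hunk 3: at line 9 remove [gbyue,lun] add [rih,ewbg,oaru] -> 15 lines: pam hvjrm onc azec emj cpv ftjhh qqseg qzvtq uwq rih ewbg oaru jiu kbbv
Hunk 4: at line 4 remove [cpv,ftjhh] add [qct,imwhl] -> 15 lines: pam hvjrm onc azec emj qct imwhl qqseg qzvtq uwq rih ewbg oaru jiu kbbv
Final line count: 15

Answer: 15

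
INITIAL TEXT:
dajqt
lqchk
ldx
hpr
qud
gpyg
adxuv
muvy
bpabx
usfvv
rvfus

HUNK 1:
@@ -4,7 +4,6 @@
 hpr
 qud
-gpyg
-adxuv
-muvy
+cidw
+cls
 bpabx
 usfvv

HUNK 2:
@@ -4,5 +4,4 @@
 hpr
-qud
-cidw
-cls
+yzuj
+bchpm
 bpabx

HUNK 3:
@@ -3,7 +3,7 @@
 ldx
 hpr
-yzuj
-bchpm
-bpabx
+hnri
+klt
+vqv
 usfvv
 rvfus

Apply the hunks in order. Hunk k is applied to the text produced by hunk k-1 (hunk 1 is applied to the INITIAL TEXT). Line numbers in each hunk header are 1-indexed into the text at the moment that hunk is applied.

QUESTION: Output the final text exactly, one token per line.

Answer: dajqt
lqchk
ldx
hpr
hnri
klt
vqv
usfvv
rvfus

Derivation:
Hunk 1: at line 4 remove [gpyg,adxuv,muvy] add [cidw,cls] -> 10 lines: dajqt lqchk ldx hpr qud cidw cls bpabx usfvv rvfus
Hunk 2: at line 4 remove [qud,cidw,cls] add [yzuj,bchpm] -> 9 lines: dajqt lqchk ldx hpr yzuj bchpm bpabx usfvv rvfus
Hunk 3: at line 3 remove [yzuj,bchpm,bpabx] add [hnri,klt,vqv] -> 9 lines: dajqt lqchk ldx hpr hnri klt vqv usfvv rvfus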